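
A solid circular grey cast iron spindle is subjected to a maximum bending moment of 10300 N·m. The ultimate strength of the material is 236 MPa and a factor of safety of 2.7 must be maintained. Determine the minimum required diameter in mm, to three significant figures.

d = 106 mm

σ_allow = 236/2.7 = 87.41 MPa.
For a solid circular section σ = 32M/(πd³), so d³ = 32M/(π σ_allow) = 32×1.0300×10^7/(π×87.41) = 1.200×10^6 mm³.
d = 106.3 mm.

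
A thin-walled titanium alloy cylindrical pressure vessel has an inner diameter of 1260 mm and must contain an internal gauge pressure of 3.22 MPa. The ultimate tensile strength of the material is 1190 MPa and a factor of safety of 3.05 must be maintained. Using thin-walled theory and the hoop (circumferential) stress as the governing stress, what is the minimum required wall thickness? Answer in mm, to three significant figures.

σ_allow = 1190/3.05 = 390.2 MPa.
Hoop stress σ_h = pD/(2t), so t = pD/(2σ_allow) = 3.22×1260/(2×390.2) = 5.199 mm.

t = 5.20 mm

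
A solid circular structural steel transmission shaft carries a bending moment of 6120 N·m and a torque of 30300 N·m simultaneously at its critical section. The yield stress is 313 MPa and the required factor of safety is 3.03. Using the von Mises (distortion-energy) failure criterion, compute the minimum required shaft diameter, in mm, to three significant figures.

d = 139 mm

σ_allow = σ_y/n = 313/3.03 = 103.3 MPa.
For a solid shaft σ_b = 32M/(πd³) and τ = 16T/(πd³), so the von Mises stress is σ' = (16/πd³)·√(4M²+3T²).
√(4M²+3T²) = √(4×(6.120×10^6)² + 3×(3.030×10^7)²) = 5.389×10^7 N·mm.
d³ = 16×5.389×10^7/(π×103.3) = 2.657×10^6 mm³.
d = 138.5 mm.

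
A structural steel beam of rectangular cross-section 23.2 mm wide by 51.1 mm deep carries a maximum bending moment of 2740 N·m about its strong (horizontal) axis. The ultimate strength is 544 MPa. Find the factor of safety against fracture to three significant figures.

Section modulus S = bh²/6 = 23.2×51.1²/6 = 10100 mm³.
σ = M/S = 2740000/10100 = 271.4 MPa.
n = 544/271.4 = 2.005.

n = 2.00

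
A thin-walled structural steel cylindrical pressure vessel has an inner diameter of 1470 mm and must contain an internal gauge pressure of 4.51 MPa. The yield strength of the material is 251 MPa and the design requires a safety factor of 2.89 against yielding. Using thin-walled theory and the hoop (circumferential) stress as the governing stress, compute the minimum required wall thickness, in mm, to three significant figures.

σ_allow = 251/2.89 = 86.85 MPa.
Hoop stress σ_h = pD/(2t), so t = pD/(2σ_allow) = 4.51×1470/(2×86.85) = 38.17 mm.

t = 38.2 mm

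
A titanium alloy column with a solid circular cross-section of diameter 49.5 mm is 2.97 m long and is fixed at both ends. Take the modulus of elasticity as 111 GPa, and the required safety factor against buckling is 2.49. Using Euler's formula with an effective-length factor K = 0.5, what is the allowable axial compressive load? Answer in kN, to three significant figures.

P_allow = 58.8 kN

I = πd⁴/64 = π×49.5⁴/64 = 294700 mm⁴.
Effective length L_e = KL = 0.5×2.97 m = 1485 mm.
Euler critical load P_cr = π²EI/L_e² = π²×111000×294700/1485² = 146400 N.
P_allow = P_cr/n = 146400/2.49 = 58800 N.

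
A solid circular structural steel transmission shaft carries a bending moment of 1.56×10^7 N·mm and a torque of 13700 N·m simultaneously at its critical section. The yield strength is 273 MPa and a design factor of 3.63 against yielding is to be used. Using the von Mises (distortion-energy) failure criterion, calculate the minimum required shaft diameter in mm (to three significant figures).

d = 138 mm

σ_allow = σ_y/n = 273/3.63 = 75.21 MPa.
For a solid shaft σ_b = 32M/(πd³) and τ = 16T/(πd³), so the von Mises stress is σ' = (16/πd³)·√(4M²+3T²).
√(4M²+3T²) = √(4×(1.560×10^7)² + 3×(1.370×10^7)²) = 3.920×10^7 N·mm.
d³ = 16×3.920×10^7/(π×75.21) = 2.654×10^6 mm³.
d = 138.5 mm.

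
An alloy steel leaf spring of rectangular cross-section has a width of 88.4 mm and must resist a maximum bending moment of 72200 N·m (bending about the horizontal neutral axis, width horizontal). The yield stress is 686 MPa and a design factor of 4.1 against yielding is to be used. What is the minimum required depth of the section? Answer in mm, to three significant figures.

h = 171 mm

σ_allow = 686/4.1 = 167.3 MPa.
For a rectangular section σ = 6M/(bh²), so h² = 6M/(b σ_allow) = 6×7.2200×10^7/(88.4×167.3) = 29290 mm².
h = 171.1 mm.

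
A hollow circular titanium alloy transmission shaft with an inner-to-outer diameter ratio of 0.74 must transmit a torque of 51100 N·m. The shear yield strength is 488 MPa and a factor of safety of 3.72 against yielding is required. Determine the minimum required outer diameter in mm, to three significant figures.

d_o = 142 mm

τ_allow = 488/3.72 = 131.2 MPa.
For a hollow shaft τ = 16T/[πd_o³(1−k⁴)] with k = 0.74, so 1−k⁴ = 0.7001.
d_o³ = 16T/[π τ_allow (1−k⁴)] = 16×5.1100×10^7/(π×131.2×0.7001) = 2.834×10^6 mm³.
d_o = 141.5 mm.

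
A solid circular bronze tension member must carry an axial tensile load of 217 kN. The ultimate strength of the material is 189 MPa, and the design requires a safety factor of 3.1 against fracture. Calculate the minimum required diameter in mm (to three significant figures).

d = 67.3 mm

Allowable stress σ_allow = 189/3.1 = 60.97 MPa.
Required area A = F/σ_allow = 217000/60.97 = 3559 mm².
A = πd²/4 → d = √(4A/π) = 67.32 mm.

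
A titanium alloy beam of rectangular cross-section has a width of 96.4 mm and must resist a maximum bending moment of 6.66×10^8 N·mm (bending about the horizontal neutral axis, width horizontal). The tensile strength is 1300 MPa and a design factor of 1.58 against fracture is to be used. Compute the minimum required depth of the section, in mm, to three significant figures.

h = 224 mm

σ_allow = 1300/1.58 = 822.8 MPa.
For a rectangular section σ = 6M/(bh²), so h² = 6M/(b σ_allow) = 6×6.6600×10^8/(96.4×822.8) = 50380 mm².
h = 224.5 mm.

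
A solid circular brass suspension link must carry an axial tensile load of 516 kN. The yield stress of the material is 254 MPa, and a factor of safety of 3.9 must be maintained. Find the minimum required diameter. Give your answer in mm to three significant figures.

d = 100 mm

Allowable stress σ_allow = 254/3.9 = 65.13 MPa.
Required area A = F/σ_allow = 516000/65.13 = 7923 mm².
A = πd²/4 → d = √(4A/π) = 100.4 mm.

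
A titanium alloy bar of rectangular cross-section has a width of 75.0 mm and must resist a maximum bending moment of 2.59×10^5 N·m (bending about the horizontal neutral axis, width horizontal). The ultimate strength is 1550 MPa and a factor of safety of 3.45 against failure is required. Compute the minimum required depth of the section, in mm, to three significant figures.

σ_allow = 1550/3.45 = 449.3 MPa.
For a rectangular section σ = 6M/(bh²), so h² = 6M/(b σ_allow) = 6×2.5900×10^8/(75.0×449.3) = 46120 mm².
h = 214.8 mm.

h = 215 mm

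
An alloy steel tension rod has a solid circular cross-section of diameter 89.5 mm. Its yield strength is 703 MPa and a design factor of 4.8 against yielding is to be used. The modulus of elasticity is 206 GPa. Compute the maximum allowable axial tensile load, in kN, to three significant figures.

F_allow = 921 kN

σ_allow = 703/4.8 = 146.5 MPa.
A = πd²/4 = π×89.5²/4 = 6291 mm².
F_allow = σ_allow × A = 146.5×6291 = 921400 N.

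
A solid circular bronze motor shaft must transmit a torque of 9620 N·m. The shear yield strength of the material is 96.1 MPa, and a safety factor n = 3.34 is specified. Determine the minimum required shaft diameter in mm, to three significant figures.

Allowable shear stress τ_allow = 96.1/3.34 = 28.77 MPa.
For a solid shaft τ = 16T/(πd³), so d³ = 16T/(π τ_allow) = 16×9620000/(π×28.77) = 1.703×10^6 mm³.
d = (1.703×10^6)^(1/3) = 119.4 mm.

d = 119 mm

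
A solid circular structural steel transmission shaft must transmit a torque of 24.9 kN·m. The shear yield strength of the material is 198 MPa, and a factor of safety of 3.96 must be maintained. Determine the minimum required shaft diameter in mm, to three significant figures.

Allowable shear stress τ_allow = 198/3.96 = 50.00 MPa.
For a solid shaft τ = 16T/(πd³), so d³ = 16T/(π τ_allow) = 16×2.4900×10^7/(π×50.00) = 2.536×10^6 mm³.
d = (2.536×10^6)^(1/3) = 136.4 mm.

d = 136 mm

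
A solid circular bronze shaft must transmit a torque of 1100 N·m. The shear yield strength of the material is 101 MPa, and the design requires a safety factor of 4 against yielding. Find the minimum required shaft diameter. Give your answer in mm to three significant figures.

Allowable shear stress τ_allow = 101/4 = 25.25 MPa.
For a solid shaft τ = 16T/(πd³), so d³ = 16T/(π τ_allow) = 16×1100000/(π×25.25) = 221900 mm³.
d = (221900)^(1/3) = 60.54 mm.

d = 60.5 mm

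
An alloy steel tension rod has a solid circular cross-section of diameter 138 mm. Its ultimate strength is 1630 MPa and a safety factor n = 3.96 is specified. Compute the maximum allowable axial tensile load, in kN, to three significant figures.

F_allow = 6160 kN

σ_allow = 1630/3.96 = 411.6 MPa.
A = πd²/4 = π×138²/4 = 14960 mm².
F_allow = σ_allow × A = 411.6×14960 = 6.157×10^6 N.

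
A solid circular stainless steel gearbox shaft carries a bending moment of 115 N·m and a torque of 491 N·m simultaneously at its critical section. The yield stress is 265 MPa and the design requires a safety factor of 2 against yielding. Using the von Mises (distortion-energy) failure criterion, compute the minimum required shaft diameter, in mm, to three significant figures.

σ_allow = σ_y/n = 265/2 = 132.5 MPa.
For a solid shaft σ_b = 32M/(πd³) and τ = 16T/(πd³), so the von Mises stress is σ' = (16/πd³)·√(4M²+3T²).
√(4M²+3T²) = √(4×(115000)² + 3×(491000)²) = 881000 N·mm.
d³ = 16×881000/(π×132.5) = 33860 mm³.
d = 32.35 mm.

d = 32.4 mm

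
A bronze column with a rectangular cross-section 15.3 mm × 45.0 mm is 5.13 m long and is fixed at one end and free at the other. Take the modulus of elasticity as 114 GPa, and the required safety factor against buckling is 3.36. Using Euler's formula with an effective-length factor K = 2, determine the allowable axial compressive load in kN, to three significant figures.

Buckling occurs about the weak axis: I_min = h·b³/12 = 45.0×15.3³/12 = 13430 mm⁴ (b = 15.3 mm is the smaller dimension).
Effective length L_e = KL = 2×5.13 m = 10260 mm.
Euler critical load P_cr = π²EI/L_e² = π²×114000×13430/10260² = 143.6 N.
P_allow = P_cr/n = 143.6/3.36 = 42.72 N.

P_allow = 0.0427 kN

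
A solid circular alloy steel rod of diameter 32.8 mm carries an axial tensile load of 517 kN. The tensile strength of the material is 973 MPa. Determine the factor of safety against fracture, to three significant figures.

A = πd²/4 = 845.0 mm².
σ = F/A = 517000/845.0 = 611.9 MPa.
n = 973/611.9 = 1.590.

n = 1.59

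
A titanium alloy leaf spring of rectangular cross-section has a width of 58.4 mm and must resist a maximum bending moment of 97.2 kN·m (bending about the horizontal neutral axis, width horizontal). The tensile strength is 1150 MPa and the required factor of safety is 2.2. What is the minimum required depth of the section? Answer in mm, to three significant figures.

h = 138 mm

σ_allow = 1150/2.2 = 522.7 MPa.
For a rectangular section σ = 6M/(bh²), so h² = 6M/(b σ_allow) = 6×9.7200×10^7/(58.4×522.7) = 19100 mm².
h = 138.2 mm.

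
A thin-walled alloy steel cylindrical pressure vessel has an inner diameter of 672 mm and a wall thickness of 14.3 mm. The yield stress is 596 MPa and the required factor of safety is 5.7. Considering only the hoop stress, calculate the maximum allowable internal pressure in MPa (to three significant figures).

σ_allow = 596/5.7 = 104.6 MPa.
σ_h = pD/(2t) → p_allow = 2σ_allow t/D = 2×104.6×14.3/672 = 4.450 MPa.

p_allow = 4.45 MPa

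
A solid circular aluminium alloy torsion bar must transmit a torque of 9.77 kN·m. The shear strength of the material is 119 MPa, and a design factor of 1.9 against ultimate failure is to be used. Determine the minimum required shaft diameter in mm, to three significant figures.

Allowable shear stress τ_allow = 119/1.9 = 62.63 MPa.
For a solid shaft τ = 16T/(πd³), so d³ = 16T/(π τ_allow) = 16×9770000/(π×62.63) = 794500 mm³.
d = (794500)^(1/3) = 92.62 mm.

d = 92.6 mm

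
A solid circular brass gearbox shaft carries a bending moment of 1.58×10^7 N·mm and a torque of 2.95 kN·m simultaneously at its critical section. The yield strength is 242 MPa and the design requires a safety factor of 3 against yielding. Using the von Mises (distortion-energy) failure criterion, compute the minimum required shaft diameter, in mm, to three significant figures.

d = 126 mm

σ_allow = σ_y/n = 242/3 = 80.67 MPa.
For a solid shaft σ_b = 32M/(πd³) and τ = 16T/(πd³), so the von Mises stress is σ' = (16/πd³)·√(4M²+3T²).
√(4M²+3T²) = √(4×(1.580×10^7)² + 3×(2.950×10^6)²) = 3.201×10^7 N·mm.
d³ = 16×3.201×10^7/(π×80.67) = 2.021×10^6 mm³.
d = 126.4 mm.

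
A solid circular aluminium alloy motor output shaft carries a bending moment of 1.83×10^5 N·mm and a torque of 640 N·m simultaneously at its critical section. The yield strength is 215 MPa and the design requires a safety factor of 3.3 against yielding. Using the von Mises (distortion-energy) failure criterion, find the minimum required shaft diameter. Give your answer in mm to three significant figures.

σ_allow = σ_y/n = 215/3.3 = 65.15 MPa.
For a solid shaft σ_b = 32M/(πd³) and τ = 16T/(πd³), so the von Mises stress is σ' = (16/πd³)·√(4M²+3T²).
√(4M²+3T²) = √(4×(183000)² + 3×(640000)²) = 1.167×10^6 N·mm.
d³ = 16×1.167×10^6/(π×65.15) = 91250 mm³.
d = 45.02 mm.

d = 45.0 mm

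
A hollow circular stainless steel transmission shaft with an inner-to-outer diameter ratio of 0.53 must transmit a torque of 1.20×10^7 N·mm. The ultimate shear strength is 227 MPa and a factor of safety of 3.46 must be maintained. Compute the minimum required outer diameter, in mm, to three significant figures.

d_o = 100 mm

τ_allow = 227/3.46 = 65.61 MPa.
For a hollow shaft τ = 16T/[πd_o³(1−k⁴)] with k = 0.53, so 1−k⁴ = 0.9211.
d_o³ = 16T/[π τ_allow (1−k⁴)] = 16×1.2000×10^7/(π×65.61×0.9211) = 1.011×10^6 mm³.
d_o = 100.4 mm.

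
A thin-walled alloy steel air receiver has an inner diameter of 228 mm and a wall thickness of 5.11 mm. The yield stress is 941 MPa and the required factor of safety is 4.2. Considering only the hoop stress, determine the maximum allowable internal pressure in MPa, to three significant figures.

p_allow = 10.0 MPa

σ_allow = 941/4.2 = 224.0 MPa.
σ_h = pD/(2t) → p_allow = 2σ_allow t/D = 2×224.0×5.11/228 = 10.04 MPa.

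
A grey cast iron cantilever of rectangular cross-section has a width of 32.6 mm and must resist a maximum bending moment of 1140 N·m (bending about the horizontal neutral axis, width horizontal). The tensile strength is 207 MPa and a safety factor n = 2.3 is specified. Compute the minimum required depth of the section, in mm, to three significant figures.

h = 48.3 mm

σ_allow = 207/2.3 = 90.00 MPa.
For a rectangular section σ = 6M/(bh²), so h² = 6M/(b σ_allow) = 6×1140000/(32.6×90.00) = 2331 mm².
h = 48.28 mm.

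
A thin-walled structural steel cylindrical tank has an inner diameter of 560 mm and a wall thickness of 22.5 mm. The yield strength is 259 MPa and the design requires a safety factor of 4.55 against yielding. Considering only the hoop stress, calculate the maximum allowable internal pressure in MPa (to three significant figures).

σ_allow = 259/4.55 = 56.92 MPa.
σ_h = pD/(2t) → p_allow = 2σ_allow t/D = 2×56.92×22.5/560 = 4.574 MPa.

p_allow = 4.57 MPa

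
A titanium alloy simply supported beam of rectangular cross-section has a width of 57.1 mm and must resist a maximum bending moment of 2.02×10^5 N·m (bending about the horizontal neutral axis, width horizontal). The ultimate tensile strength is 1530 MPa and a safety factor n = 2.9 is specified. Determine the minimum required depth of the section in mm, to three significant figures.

h = 201 mm

σ_allow = 1530/2.9 = 527.6 MPa.
For a rectangular section σ = 6M/(bh²), so h² = 6M/(b σ_allow) = 6×2.0200×10^8/(57.1×527.6) = 40230 mm².
h = 200.6 mm.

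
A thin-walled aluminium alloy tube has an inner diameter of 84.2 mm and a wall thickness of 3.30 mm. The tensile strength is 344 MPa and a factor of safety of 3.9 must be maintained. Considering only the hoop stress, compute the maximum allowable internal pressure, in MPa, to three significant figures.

p_allow = 6.91 MPa

σ_allow = 344/3.9 = 88.21 MPa.
σ_h = pD/(2t) → p_allow = 2σ_allow t/D = 2×88.21×3.30/84.2 = 6.914 MPa.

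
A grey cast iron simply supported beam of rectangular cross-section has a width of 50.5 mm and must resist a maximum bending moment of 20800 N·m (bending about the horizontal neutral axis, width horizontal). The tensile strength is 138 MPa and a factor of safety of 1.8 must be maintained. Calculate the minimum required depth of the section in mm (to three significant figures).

σ_allow = 138/1.8 = 76.67 MPa.
For a rectangular section σ = 6M/(bh²), so h² = 6M/(b σ_allow) = 6×2.0800×10^7/(50.5×76.67) = 32230 mm².
h = 179.5 mm.

h = 180 mm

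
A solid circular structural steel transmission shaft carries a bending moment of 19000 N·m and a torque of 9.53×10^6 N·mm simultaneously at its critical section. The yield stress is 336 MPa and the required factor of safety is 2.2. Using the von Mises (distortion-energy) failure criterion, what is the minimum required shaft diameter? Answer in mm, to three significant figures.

d = 111 mm

σ_allow = σ_y/n = 336/2.2 = 152.7 MPa.
For a solid shaft σ_b = 32M/(πd³) and τ = 16T/(πd³), so the von Mises stress is σ' = (16/πd³)·√(4M²+3T²).
√(4M²+3T²) = √(4×(1.900×10^7)² + 3×(9.530×10^6)²) = 4.143×10^7 N·mm.
d³ = 16×4.143×10^7/(π×152.7) = 1.382×10^6 mm³.
d = 111.4 mm.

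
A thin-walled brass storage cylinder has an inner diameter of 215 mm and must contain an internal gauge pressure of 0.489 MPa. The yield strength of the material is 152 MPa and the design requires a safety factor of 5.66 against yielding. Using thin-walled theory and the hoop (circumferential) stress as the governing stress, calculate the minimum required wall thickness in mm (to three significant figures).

t = 1.96 mm

σ_allow = 152/5.66 = 26.86 MPa.
Hoop stress σ_h = pD/(2t), so t = pD/(2σ_allow) = 0.489×215/(2×26.86) = 1.957 mm.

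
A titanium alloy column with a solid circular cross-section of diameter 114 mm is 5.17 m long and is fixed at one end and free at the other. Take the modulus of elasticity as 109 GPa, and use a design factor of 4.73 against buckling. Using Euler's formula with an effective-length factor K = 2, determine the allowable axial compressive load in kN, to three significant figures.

I = πd⁴/64 = π×114⁴/64 = 8.291×10^6 mm⁴.
Effective length L_e = KL = 2×5.17 m = 10340 mm.
Euler critical load P_cr = π²EI/L_e² = π²×109000×8.291×10^6/10340² = 83420 N.
P_allow = P_cr/n = 83420/4.73 = 17640 N.

P_allow = 17.6 kN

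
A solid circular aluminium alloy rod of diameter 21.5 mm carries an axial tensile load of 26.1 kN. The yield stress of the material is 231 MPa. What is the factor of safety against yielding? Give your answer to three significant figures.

A = πd²/4 = 363.1 mm².
σ = F/A = 26100/363.1 = 71.89 MPa.
n = 231/71.89 = 3.213.

n = 3.21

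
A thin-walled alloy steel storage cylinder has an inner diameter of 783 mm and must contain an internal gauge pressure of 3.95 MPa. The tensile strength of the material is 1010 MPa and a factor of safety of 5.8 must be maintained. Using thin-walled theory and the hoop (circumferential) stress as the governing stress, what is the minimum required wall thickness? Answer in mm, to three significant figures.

t = 8.88 mm

σ_allow = 1010/5.8 = 174.1 MPa.
Hoop stress σ_h = pD/(2t), so t = pD/(2σ_allow) = 3.95×783/(2×174.1) = 8.880 mm.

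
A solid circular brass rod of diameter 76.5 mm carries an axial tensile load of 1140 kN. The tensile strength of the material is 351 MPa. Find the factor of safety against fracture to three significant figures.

n = 1.42

A = πd²/4 = 4596 mm².
σ = F/A = 1140000/4596 = 248.0 MPa.
n = 351/248.0 = 1.415.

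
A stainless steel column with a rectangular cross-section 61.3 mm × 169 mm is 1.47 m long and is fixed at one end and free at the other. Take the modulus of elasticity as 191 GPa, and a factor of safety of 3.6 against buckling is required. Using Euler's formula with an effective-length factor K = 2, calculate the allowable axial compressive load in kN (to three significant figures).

P_allow = 197 kN

Buckling occurs about the weak axis: I_min = h·b³/12 = 169×61.3³/12 = 3.244×10^6 mm⁴ (b = 61.3 mm is the smaller dimension).
Effective length L_e = KL = 2×1.47 m = 2940 mm.
Euler critical load P_cr = π²EI/L_e² = π²×191000×3.244×10^6/2940² = 707500 N.
P_allow = P_cr/n = 707500/3.6 = 196500 N.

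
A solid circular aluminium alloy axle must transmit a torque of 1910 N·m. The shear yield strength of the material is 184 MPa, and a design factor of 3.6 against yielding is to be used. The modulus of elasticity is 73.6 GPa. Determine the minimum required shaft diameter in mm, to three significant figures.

d = 57.5 mm

Allowable shear stress τ_allow = 184/3.6 = 51.11 MPa.
For a solid shaft τ = 16T/(πd³), so d³ = 16T/(π τ_allow) = 16×1910000/(π×51.11) = 190300 mm³.
d = (190300)^(1/3) = 57.52 mm.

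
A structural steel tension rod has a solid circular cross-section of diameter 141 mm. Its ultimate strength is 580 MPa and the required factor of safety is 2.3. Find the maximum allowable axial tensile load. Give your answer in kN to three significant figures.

σ_allow = 580/2.3 = 252.2 MPa.
A = πd²/4 = π×141²/4 = 15610 mm².
F_allow = σ_allow × A = 252.2×15610 = 3.938×10^6 N.

F_allow = 3940 kN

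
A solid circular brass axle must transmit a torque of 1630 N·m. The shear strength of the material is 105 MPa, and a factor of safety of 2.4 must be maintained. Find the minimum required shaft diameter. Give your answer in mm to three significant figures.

d = 57.5 mm

Allowable shear stress τ_allow = 105/2.4 = 43.75 MPa.
For a solid shaft τ = 16T/(πd³), so d³ = 16T/(π τ_allow) = 16×1630000/(π×43.75) = 189700 mm³.
d = (189700)^(1/3) = 57.46 mm.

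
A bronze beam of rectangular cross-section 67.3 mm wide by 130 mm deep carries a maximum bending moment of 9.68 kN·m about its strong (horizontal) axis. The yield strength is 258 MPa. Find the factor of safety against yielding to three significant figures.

Section modulus S = bh²/6 = 67.3×130²/6 = 189600 mm³.
σ = M/S = 9680000/189600 = 51.07 MPa.
n = 258/51.07 = 5.052.

n = 5.05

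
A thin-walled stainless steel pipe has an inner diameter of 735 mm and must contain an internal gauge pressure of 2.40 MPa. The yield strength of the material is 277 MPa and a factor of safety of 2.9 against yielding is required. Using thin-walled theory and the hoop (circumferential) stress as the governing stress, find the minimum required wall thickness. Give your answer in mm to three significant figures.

σ_allow = 277/2.9 = 95.52 MPa.
Hoop stress σ_h = pD/(2t), so t = pD/(2σ_allow) = 2.40×735/(2×95.52) = 9.234 mm.

t = 9.23 mm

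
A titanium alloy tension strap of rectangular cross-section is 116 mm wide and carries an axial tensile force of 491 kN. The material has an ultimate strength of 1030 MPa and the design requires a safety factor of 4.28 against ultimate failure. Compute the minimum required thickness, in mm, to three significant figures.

σ_allow = 1030/4.28 = 240.7 MPa.
Required area A = F/σ_allow = 491000/240.7 = 2040 mm².
t = A/w = 2040/116 = 17.59 mm.

t = 17.6 mm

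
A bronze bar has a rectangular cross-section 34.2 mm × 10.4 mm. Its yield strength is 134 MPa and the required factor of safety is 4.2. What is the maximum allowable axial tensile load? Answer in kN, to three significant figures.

σ_allow = 134/4.2 = 31.90 MPa.
A = 34.2×10.4 = 355.7 mm².
F_allow = σ_allow × A = 31.90×355.7 = 11350 N.

F_allow = 11.3 kN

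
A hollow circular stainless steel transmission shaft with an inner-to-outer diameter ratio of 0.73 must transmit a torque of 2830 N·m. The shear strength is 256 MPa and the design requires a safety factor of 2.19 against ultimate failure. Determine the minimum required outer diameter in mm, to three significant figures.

τ_allow = 256/2.19 = 116.9 MPa.
For a hollow shaft τ = 16T/[πd_o³(1−k⁴)] with k = 0.73, so 1−k⁴ = 0.7160.
d_o³ = 16T/[π τ_allow (1−k⁴)] = 16×2830000/(π×116.9×0.7160) = 172200 mm³.
d_o = 55.63 mm.

d_o = 55.6 mm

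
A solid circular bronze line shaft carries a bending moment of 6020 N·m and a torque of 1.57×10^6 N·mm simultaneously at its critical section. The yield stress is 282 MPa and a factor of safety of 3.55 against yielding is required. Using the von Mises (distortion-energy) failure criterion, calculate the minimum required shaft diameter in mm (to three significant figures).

σ_allow = σ_y/n = 282/3.55 = 79.44 MPa.
For a solid shaft σ_b = 32M/(πd³) and τ = 16T/(πd³), so the von Mises stress is σ' = (16/πd³)·√(4M²+3T²).
√(4M²+3T²) = √(4×(6.020×10^6)² + 3×(1.570×10^6)²) = 1.234×10^7 N·mm.
d³ = 16×1.234×10^7/(π×79.44) = 791400 mm³.
d = 92.50 mm.

d = 92.5 mm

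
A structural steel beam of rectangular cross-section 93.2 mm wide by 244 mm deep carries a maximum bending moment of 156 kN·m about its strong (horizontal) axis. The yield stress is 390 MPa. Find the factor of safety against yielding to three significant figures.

Section modulus S = bh²/6 = 93.2×244²/6 = 924800 mm³.
σ = M/S = 1.5600×10^8/924800 = 168.7 MPa.
n = 390/168.7 = 2.312.

n = 2.31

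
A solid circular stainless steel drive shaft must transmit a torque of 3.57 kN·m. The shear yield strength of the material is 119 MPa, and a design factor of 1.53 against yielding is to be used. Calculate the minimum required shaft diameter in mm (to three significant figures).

Allowable shear stress τ_allow = 119/1.53 = 77.78 MPa.
For a solid shaft τ = 16T/(πd³), so d³ = 16T/(π τ_allow) = 16×3570000/(π×77.78) = 233800 mm³.
d = (233800)^(1/3) = 61.60 mm.

d = 61.6 mm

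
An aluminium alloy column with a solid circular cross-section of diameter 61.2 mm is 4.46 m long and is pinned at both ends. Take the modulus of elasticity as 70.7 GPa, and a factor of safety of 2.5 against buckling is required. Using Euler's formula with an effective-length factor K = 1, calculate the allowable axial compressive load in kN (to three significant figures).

I = πd⁴/64 = π×61.2⁴/64 = 688600 mm⁴.
Effective length L_e = KL = 1×4.46 m = 4460 mm.
Euler critical load P_cr = π²EI/L_e² = π²×70700×688600/4460² = 24160 N.
P_allow = P_cr/n = 24160/2.5 = 9662 N.

P_allow = 9.66 kN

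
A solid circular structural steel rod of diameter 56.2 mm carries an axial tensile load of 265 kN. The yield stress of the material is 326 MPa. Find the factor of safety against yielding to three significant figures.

A = πd²/4 = 2481 mm².
σ = F/A = 265000/2481 = 106.8 MPa.
n = 326/106.8 = 3.052.

n = 3.05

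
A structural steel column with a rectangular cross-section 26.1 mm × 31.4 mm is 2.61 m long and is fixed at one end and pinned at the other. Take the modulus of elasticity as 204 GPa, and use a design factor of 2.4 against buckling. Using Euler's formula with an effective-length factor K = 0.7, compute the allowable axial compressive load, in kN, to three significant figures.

P_allow = 11.7 kN

Buckling occurs about the weak axis: I_min = h·b³/12 = 31.4×26.1³/12 = 46520 mm⁴ (b = 26.1 mm is the smaller dimension).
Effective length L_e = KL = 0.7×2.61 m = 1827 mm.
Euler critical load P_cr = π²EI/L_e² = π²×204000×46520/1827² = 28060 N.
P_allow = P_cr/n = 28060/2.4 = 11690 N.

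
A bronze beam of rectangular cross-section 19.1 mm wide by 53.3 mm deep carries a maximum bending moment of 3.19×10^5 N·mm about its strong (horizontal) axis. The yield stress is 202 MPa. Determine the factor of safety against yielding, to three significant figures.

Section modulus S = bh²/6 = 19.1×53.3²/6 = 9043 mm³.
σ = M/S = 319000/9043 = 35.27 MPa.
n = 202/35.27 = 5.727.

n = 5.73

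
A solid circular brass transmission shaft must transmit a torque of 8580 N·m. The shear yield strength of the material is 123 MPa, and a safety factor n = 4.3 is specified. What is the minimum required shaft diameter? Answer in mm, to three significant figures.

d = 115 mm

Allowable shear stress τ_allow = 123/4.3 = 28.60 MPa.
For a solid shaft τ = 16T/(πd³), so d³ = 16T/(π τ_allow) = 16×8580000/(π×28.60) = 1.528×10^6 mm³.
d = (1.528×10^6)^(1/3) = 115.2 mm.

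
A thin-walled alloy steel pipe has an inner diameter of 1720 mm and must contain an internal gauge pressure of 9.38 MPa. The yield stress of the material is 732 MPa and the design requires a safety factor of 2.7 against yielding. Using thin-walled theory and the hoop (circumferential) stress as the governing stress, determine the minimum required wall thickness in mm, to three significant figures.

t = 29.8 mm

σ_allow = 732/2.7 = 271.1 MPa.
Hoop stress σ_h = pD/(2t), so t = pD/(2σ_allow) = 9.38×1720/(2×271.1) = 29.75 mm.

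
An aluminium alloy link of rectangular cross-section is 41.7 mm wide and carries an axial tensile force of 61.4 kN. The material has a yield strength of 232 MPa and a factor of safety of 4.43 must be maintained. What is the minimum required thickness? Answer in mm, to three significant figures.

t = 28.1 mm

σ_allow = 232/4.43 = 52.37 MPa.
Required area A = F/σ_allow = 61400/52.37 = 1172 mm².
t = A/w = 1172/41.7 = 28.12 mm.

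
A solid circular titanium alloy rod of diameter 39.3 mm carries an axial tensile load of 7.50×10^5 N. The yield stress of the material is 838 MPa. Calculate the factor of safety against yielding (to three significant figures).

n = 1.36

A = πd²/4 = 1213 mm².
σ = F/A = 750000/1213 = 618.3 MPa.
n = 838/618.3 = 1.355.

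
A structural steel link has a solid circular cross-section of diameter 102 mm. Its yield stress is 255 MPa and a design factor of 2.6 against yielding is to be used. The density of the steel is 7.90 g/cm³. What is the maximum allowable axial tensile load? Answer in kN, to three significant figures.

σ_allow = 255/2.6 = 98.08 MPa.
A = πd²/4 = π×102²/4 = 8171 mm².
F_allow = σ_allow × A = 98.08×8171 = 801400 N.

F_allow = 801 kN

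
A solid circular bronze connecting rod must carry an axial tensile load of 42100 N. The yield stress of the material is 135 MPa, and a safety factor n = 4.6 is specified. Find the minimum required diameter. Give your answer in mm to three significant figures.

Allowable stress σ_allow = 135/4.6 = 29.35 MPa.
Required area A = F/σ_allow = 42100/29.35 = 1435 mm².
A = πd²/4 → d = √(4A/π) = 42.74 mm.

d = 42.7 mm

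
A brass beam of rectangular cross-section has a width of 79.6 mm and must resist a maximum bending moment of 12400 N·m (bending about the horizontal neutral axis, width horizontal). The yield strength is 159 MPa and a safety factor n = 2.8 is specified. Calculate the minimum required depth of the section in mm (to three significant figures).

σ_allow = 159/2.8 = 56.79 MPa.
For a rectangular section σ = 6M/(bh²), so h² = 6M/(b σ_allow) = 6×1.2400×10^7/(79.6×56.79) = 16460 mm².
h = 128.3 mm.

h = 128 mm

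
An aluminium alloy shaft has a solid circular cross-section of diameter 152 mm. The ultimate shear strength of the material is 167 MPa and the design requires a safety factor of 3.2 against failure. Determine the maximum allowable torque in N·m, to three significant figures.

τ_allow = 167/3.2 = 52.19 MPa.
For a solid shaft T_allow = τ_allow·πd³/16; πd³/16 = π×152³/16 = 689500 mm³.
T_allow = 52.19×689500 = 3.599×10^7 N·mm = 35990 N·m.

T_allow = 36000 N·m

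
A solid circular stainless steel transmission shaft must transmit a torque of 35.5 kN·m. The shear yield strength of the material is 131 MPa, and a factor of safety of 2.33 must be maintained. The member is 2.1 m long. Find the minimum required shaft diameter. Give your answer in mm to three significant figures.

Allowable shear stress τ_allow = 131/2.33 = 56.22 MPa.
For a solid shaft τ = 16T/(πd³), so d³ = 16T/(π τ_allow) = 16×3.5500×10^7/(π×56.22) = 3.216×10^6 mm³.
d = (3.216×10^6)^(1/3) = 147.6 mm.

d = 148 mm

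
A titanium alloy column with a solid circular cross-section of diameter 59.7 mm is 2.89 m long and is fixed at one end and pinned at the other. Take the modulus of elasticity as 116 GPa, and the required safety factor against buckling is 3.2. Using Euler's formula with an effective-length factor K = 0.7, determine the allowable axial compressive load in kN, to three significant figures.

P_allow = 54.5 kN

I = πd⁴/64 = π×59.7⁴/64 = 623500 mm⁴.
Effective length L_e = KL = 0.7×2.89 m = 2023 mm.
Euler critical load P_cr = π²EI/L_e² = π²×116000×623500/2023² = 174400 N.
P_allow = P_cr/n = 174400/3.2 = 54510 N.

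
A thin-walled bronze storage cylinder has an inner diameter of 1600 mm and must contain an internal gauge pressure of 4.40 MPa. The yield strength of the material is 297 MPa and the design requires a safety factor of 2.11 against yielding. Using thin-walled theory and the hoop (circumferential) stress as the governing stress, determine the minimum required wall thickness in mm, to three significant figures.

σ_allow = 297/2.11 = 140.8 MPa.
Hoop stress σ_h = pD/(2t), so t = pD/(2σ_allow) = 4.40×1600/(2×140.8) = 25.01 mm.

t = 25.0 mm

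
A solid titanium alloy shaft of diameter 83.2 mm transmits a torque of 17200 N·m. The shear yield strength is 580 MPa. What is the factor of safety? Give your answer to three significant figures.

n = 3.81

τ = 16T/(πd³) = 16×1.7200×10^7/(π×83.2³) = 152.1 MPa.
n = τ_limit/τ = 580/152.1 = 3.813.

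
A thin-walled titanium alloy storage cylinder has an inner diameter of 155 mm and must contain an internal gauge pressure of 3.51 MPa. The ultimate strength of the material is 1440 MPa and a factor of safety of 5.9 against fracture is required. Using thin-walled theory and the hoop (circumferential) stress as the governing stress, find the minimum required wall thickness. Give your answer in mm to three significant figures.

t = 1.11 mm

σ_allow = 1440/5.9 = 244.1 MPa.
Hoop stress σ_h = pD/(2t), so t = pD/(2σ_allow) = 3.51×155/(2×244.1) = 1.115 mm.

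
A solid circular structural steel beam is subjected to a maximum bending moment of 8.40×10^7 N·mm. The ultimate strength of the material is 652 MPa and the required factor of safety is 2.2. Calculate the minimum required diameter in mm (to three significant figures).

d = 142 mm

σ_allow = 652/2.2 = 296.4 MPa.
For a solid circular section σ = 32M/(πd³), so d³ = 32M/(π σ_allow) = 32×8.4000×10^7/(π×296.4) = 2.887×10^6 mm³.
d = 142.4 mm.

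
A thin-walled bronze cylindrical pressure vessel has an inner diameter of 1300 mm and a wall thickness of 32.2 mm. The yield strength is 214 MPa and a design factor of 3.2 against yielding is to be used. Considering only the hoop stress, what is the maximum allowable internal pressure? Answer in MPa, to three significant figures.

σ_allow = 214/3.2 = 66.88 MPa.
σ_h = pD/(2t) → p_allow = 2σ_allow t/D = 2×66.88×32.2/1300 = 3.313 MPa.

p_allow = 3.31 MPa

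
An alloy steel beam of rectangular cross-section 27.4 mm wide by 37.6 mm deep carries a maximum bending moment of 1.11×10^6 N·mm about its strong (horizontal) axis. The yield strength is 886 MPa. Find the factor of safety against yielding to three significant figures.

Section modulus S = bh²/6 = 27.4×37.6²/6 = 6456 mm³.
σ = M/S = 1110000/6456 = 171.9 MPa.
n = 886/171.9 = 5.153.

n = 5.15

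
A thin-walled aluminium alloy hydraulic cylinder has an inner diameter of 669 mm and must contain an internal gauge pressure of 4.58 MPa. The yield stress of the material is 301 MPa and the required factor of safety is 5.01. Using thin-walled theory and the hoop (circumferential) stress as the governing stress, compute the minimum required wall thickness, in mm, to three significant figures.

t = 25.5 mm

σ_allow = 301/5.01 = 60.08 MPa.
Hoop stress σ_h = pD/(2t), so t = pD/(2σ_allow) = 4.58×669/(2×60.08) = 25.50 mm.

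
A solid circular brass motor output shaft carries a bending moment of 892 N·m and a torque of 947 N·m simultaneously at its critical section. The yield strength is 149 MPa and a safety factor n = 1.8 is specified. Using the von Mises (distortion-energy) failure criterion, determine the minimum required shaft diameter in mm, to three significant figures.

d = 53.0 mm

σ_allow = σ_y/n = 149/1.8 = 82.78 MPa.
For a solid shaft σ_b = 32M/(πd³) and τ = 16T/(πd³), so the von Mises stress is σ' = (16/πd³)·√(4M²+3T²).
√(4M²+3T²) = √(4×(892000)² + 3×(947000)²) = 2.423×10^6 N·mm.
d³ = 16×2.423×10^6/(π×82.78) = 149100 mm³.
d = 53.03 mm.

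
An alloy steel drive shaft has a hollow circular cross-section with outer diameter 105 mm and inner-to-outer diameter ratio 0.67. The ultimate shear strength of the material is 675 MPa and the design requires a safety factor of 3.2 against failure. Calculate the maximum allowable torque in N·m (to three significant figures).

τ_allow = 675/3.2 = 210.9 MPa.
For a hollow shaft T_allow = τ_allow·πd_o³(1−k⁴)/16 with 1−k⁴ = 0.7985, so πd_o³(1−k⁴)/16 = 181500 mm³.
T_allow = 210.9×181500 = 3.828×10^7 N·mm = 38280 N·m.

T_allow = 38300 N·m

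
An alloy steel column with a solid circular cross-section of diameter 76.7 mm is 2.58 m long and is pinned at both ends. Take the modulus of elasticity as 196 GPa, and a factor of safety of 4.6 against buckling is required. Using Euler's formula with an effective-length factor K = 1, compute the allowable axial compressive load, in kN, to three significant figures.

P_allow = 107 kN

I = πd⁴/64 = π×76.7⁴/64 = 1.699×10^6 mm⁴.
Effective length L_e = KL = 1×2.58 m = 2580 mm.
Euler critical load P_cr = π²EI/L_e² = π²×196000×1.699×10^6/2580² = 493700 N.
P_allow = P_cr/n = 493700/4.6 = 107300 N.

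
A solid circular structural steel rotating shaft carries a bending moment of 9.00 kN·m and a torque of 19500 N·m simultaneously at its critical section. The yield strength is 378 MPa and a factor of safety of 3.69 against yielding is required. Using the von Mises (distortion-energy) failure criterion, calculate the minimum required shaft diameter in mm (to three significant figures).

σ_allow = σ_y/n = 378/3.69 = 102.4 MPa.
For a solid shaft σ_b = 32M/(πd³) and τ = 16T/(πd³), so the von Mises stress is σ' = (16/πd³)·√(4M²+3T²).
√(4M²+3T²) = √(4×(9.000×10^6)² + 3×(1.950×10^7)²) = 3.827×10^7 N·mm.
d³ = 16×3.827×10^7/(π×102.4) = 1.903×10^6 mm³.
d = 123.9 mm.

d = 124 mm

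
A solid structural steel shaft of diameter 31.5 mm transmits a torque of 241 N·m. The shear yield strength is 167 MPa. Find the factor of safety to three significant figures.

n = 4.25

τ = 16T/(πd³) = 16×241000/(π×31.5³) = 39.27 MPa.
n = τ_limit/τ = 167/39.27 = 4.253.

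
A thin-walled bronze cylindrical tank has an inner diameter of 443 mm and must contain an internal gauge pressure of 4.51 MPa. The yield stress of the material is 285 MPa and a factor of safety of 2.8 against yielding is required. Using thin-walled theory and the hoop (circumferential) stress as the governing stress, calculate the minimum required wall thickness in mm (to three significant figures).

t = 9.81 mm

σ_allow = 285/2.8 = 101.8 MPa.
Hoop stress σ_h = pD/(2t), so t = pD/(2σ_allow) = 4.51×443/(2×101.8) = 9.814 mm.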